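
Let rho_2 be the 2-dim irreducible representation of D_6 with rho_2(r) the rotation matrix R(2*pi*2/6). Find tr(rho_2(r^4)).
chi_{rho_2}(r^4) = 2*cos(2*pi*2*4/6) = -1

Details: rho_2(r^4) is rotation by angle 2*pi*2*4/6, whose trace is 2*cos(2*pi*2*4/6) = -1.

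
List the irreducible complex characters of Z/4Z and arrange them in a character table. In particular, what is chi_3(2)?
Character table of Z/4Z (irreps indexed chi_0,...,chi_3 with chi_k(m) = zeta_4^(k*m), zeta_4 = exp(2*pi*i/4)):
  irrep \ class  {0} (size 1)  {1} (size 1)  {2} (size 1)  {3} (size 1)
  chi_0          1             1             1             1           
  chi_1          1             I             -1            -I          
  chi_2          1             -1            1             -1          
  chi_3          1             -I            -1            I           

Spot check: chi_3(2) = zeta_4^(3*2) = zeta_4^6 = -1.

Working: Z/4Z is abelian, so all 4 irreducible complex representations are 1-dimensional. They are given by chi_k(m) = zeta_4^(k*m) for k = 0,...,3. Row orthogonality: sum_m chi_k(m) conj(chi_l(m)) = 4 * [k = l].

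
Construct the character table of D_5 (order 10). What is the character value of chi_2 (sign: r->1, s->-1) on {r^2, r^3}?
Conjugacy classes: {e} of size 1, {r^1, r^4} of size 2, {r^2, r^3} of size 2, {s, sr, ..., sr^4} of size 5.
Character table:
  irrep \ class              {e} (size 1)  {r^1, r^4} (size 2)  {r^2, r^3} (size 2)  {s, sr, ..., sr^4} (size 5)
  chi_1 (triv)               1             1                    1                    1                          
  chi_2 (sign: r->1, s->-1)  1             1                    1                    -1                         
  chi_3 (2d, j=1)            2             -1/2 + sqrt(5)/2     -sqrt(5)/2 - 1/2     0                          
  chi_4 (2d, j=2)            2             -sqrt(5)/2 - 1/2     -1/2 + sqrt(5)/2     0                          

Spot check: chi_2 (sign: r->1, s->-1) on {r^2, r^3} = 1.

Derivation: D_5 has order 2*5 = 10 with 4 conjugacy classes, hence 4 irreducibles. Sum of squared dims 1 + 1 + 4 + 4 = 10 = |G|. Linear characters come from the abelianisation; the 2-dimensional irreps have character r^k -> 2*cos(2*pi*j*k/5), reflections -> 0.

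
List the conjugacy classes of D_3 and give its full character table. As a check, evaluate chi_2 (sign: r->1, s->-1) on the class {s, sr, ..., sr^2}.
Conjugacy classes: {e} of size 1, {r^1, r^2} of size 2, {s, sr, ..., sr^2} of size 3.
Character table:
  irrep \ class              {e} (size 1)  {r^1, r^2} (size 2)  {s, sr, ..., sr^2} (size 3)
  chi_1 (triv)               1             1                    1                          
  chi_2 (sign: r->1, s->-1)  1             1                    -1                         
  chi_3 (2d, j=1)            2             -1                   0                          

Spot check: chi_2 (sign: r->1, s->-1) on {s, sr, ..., sr^2} = -1.

Details: D_3 has order 2*3 = 6 with 3 conjugacy classes, hence 3 irreducibles. Sum of squared dims 1 + 1 + 4 = 6 = |G|. Linear characters come from the abelianisation; the 2-dimensional irreps have character r^k -> 2*cos(2*pi*j*k/3), reflections -> 0.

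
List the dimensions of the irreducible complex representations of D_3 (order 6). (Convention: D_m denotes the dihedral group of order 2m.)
Dimensions: 1, 1, 2

Solution. There are 3 irreducibles (= number of conjugacy classes). Their dimensions d_i satisfy sum d_i^2 = |G| = 6: 1 + 1 + 4 = 6.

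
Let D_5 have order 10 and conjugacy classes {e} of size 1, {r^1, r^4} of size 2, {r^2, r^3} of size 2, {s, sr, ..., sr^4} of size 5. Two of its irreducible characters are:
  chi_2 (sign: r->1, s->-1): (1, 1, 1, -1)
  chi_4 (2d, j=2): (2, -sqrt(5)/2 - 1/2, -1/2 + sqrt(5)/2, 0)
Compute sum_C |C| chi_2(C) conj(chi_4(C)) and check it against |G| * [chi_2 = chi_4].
Sum = 0; so <chi_2, chi_4> = 0 (distinct irreducibles are orthogonal).

Derivation: Compute term by term over conjugacy classes (|C| * chi_2(C) * conj(chi_4(C))):
  1*(1)*conj(2) + 2*(1)*conj(-sqrt(5)/2 - 1/2) + 2*(1)*conj(-1/2 + sqrt(5)/2) + 5*(-1)*conj(0)
  = (2) + (-sqrt(5) - 1) + (-1 + sqrt(5)) + (0)
  = 0.
Dividing by |G| = 10 gives 0/10 = 0, matching the row-orthogonality relation <chi_2, chi_4> = [chi_2 = chi_4].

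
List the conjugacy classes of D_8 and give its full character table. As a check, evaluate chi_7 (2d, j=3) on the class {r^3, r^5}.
Conjugacy classes: {e} of size 1, {r^4} of size 1, {r^1, r^7} of size 2, {r^2, r^6} of size 2, {r^3, r^5} of size 2, {s, sr^2, ...} of size 4, {sr, sr^3, ...} of size 4.
Character table:
  irrep \ class              {e} (size 1)  {r^4} (size 1)  {r^1, r^7} (size 2)  {r^2, r^6} (size 2)  {r^3, r^5} (size 2)  {s, sr^2, ...} (size 4)  {sr, sr^3, ...} (size 4)
  chi_1 (triv)               1             1               1                    1                    1                    1                        1                       
  chi_2 (sign: r->1, s->-1)  1             1               1                    1                    1                    -1                       -1                      
  chi_3 (r->-1, s->1)        1             1               -1                   1                    -1                   1                        -1                      
  chi_4 (r->-1, s->-1)       1             1               -1                   1                    -1                   -1                       1                       
  chi_5 (2d, j=1)            2             -2              sqrt(2)              0                    -sqrt(2)             0                        0                       
  chi_6 (2d, j=2)            2             2               0                    -2                   0                    0                        0                       
  chi_7 (2d, j=3)            2             -2              -sqrt(2)             0                    sqrt(2)              0                        0                       

Spot check: chi_7 (2d, j=3) on {r^3, r^5} = sqrt(2).

Details: D_8 has order 2*8 = 16 with 7 conjugacy classes, hence 7 irreducibles. Sum of squared dims 1 + 1 + 1 + 1 + 4 + 4 + 4 = 16 = |G|. Linear characters come from the abelianisation; the 2-dimensional irreps have character r^k -> 2*cos(2*pi*j*k/8), reflections -> 0.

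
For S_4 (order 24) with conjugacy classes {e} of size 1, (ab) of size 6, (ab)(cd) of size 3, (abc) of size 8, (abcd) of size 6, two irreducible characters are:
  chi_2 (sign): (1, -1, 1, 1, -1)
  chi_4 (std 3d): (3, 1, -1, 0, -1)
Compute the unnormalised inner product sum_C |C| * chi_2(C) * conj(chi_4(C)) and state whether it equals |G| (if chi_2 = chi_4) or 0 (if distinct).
Sum = 0; so <chi_2, chi_4> = 0 (distinct irreducibles are orthogonal).

Why: Compute term by term over conjugacy classes (|C| * chi_2(C) * conj(chi_4(C))):
  1*(1)*conj(3) + 6*(-1)*conj(1) + 3*(1)*conj(-1) + 8*(1)*conj(0) + 6*(-1)*conj(-1)
  = (3) + (-6) + (-3) + (0) + (6)
  = 0.
Dividing by |G| = 24 gives 0/24 = 0, matching the row-orthogonality relation <chi_2, chi_4> = [chi_2 = chi_4].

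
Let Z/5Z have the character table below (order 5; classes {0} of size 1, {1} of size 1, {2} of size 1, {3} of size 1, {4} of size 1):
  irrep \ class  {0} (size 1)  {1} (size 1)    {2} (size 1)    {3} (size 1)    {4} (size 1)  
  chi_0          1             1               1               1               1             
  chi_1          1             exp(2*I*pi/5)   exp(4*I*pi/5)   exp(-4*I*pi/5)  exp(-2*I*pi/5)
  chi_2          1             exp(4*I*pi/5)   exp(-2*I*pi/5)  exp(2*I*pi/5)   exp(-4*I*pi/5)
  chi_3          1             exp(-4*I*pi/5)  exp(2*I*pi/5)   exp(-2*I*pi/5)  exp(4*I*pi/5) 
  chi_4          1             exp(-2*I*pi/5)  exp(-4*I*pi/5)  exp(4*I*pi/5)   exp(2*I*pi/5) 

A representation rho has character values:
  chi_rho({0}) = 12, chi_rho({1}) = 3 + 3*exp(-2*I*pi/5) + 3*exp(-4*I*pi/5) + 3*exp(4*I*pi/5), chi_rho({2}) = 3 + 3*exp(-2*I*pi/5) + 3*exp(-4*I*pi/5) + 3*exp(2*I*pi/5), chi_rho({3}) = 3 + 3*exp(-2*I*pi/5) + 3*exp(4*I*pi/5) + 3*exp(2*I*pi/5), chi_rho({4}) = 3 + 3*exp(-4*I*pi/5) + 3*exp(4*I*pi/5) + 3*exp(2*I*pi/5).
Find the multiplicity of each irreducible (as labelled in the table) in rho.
Multiplicities: chi_0: 3, chi_1: 0, chi_2: 3, chi_3: 3, chi_4: 3.

Proof sketch: Use <chi_rho, chi> = (1/|G|) sum_C |C| * chi_rho(C) * conj(chi(C)) with |G| = 5 for each irreducible chi in the table:
  <chi_rho, chi_0> = (1/5)[1*(12)*conj(1) + 1*(3 + 3*exp(-2*I*pi/5) + 3*exp(-4*I*pi/5) + 3*exp(4*I*pi/5))*conj(1) + 1*(3 + 3*exp(-2*I*pi/5) + 3*exp(-4*I*pi/5) + 3*exp(2*I*pi/5))*conj(1) + 1*(3 + 3*exp(-2*I*pi/5) + 3*exp(4*I*pi/5) + 3*exp(2*I*pi/5))*conj(1) + 1*(3 + 3*exp(-4*I*pi/5) + 3*exp(4*I*pi/5) + 3*exp(2*I*pi/5))*conj(1)]
      = (1/5)[(12) + (3 + 3*exp(-2*I*pi/5) + 3*exp(-4*I*pi/5) + 3*exp(4*I*pi/5)) + (3 + 3*exp(-2*I*pi/5) + 3*exp(-4*I*pi/5) + 3*exp(2*I*pi/5)) + (3 + 3*exp(-2*I*pi/5) + 3*exp(4*I*pi/5) + 3*exp(2*I*pi/5)) + (3 + 3*exp(-4*I*pi/5) + 3*exp(4*I*pi/5) + 3*exp(2*I*pi/5))] = 15/5 = 3
  <chi_rho, chi_1> = (1/5)[1*(12)*conj(1) + 1*(3 + 3*exp(-2*I*pi/5) + 3*exp(-4*I*pi/5) + 3*exp(4*I*pi/5))*conj(exp(2*I*pi/5)) + 1*(3 + 3*exp(-2*I*pi/5) + 3*exp(-4*I*pi/5) + 3*exp(2*I*pi/5))*conj(exp(4*I*pi/5)) + 1*(3 + 3*exp(-2*I*pi/5) + 3*exp(4*I*pi/5) + 3*exp(2*I*pi/5))*conj(exp(-4*I*pi/5)) + 1*(3 + 3*exp(-4*I*pi/5) + 3*exp(4*I*pi/5) + 3*exp(2*I*pi/5))*conj(exp(-2*I*pi/5))]
      = (1/5)[(12) + (-3) + (-3) + (-3) + (-3)] = 0/5 = 0
  <chi_rho, chi_2> = (1/5)[1*(12)*conj(1) + 1*(3 + 3*exp(-2*I*pi/5) + 3*exp(-4*I*pi/5) + 3*exp(4*I*pi/5))*conj(exp(4*I*pi/5)) + 1*(3 + 3*exp(-2*I*pi/5) + 3*exp(-4*I*pi/5) + 3*exp(2*I*pi/5))*conj(exp(-2*I*pi/5)) + 1*(3 + 3*exp(-2*I*pi/5) + 3*exp(4*I*pi/5) + 3*exp(2*I*pi/5))*conj(exp(2*I*pi/5)) + 1*(3 + 3*exp(-4*I*pi/5) + 3*exp(4*I*pi/5) + 3*exp(2*I*pi/5))*conj(exp(-4*I*pi/5))]
      = (1/5)[(12) + (3 + 3*exp(-4*I*pi/5) + 3*exp(4*I*pi/5) + 3*exp(2*I*pi/5)) + (3 + 3*exp(-2*I*pi/5) + 3*exp(4*I*pi/5) + 3*exp(2*I*pi/5)) + (3 + 3*exp(-2*I*pi/5) + 3*exp(-4*I*pi/5) + 3*exp(2*I*pi/5)) + (3 + 3*exp(-2*I*pi/5) + 3*exp(-4*I*pi/5) + 3*exp(4*I*pi/5))] = 15/5 = 3
  <chi_rho, chi_3> = (1/5)[1*(12)*conj(1) + 1*(3 + 3*exp(-2*I*pi/5) + 3*exp(-4*I*pi/5) + 3*exp(4*I*pi/5))*conj(exp(-4*I*pi/5)) + 1*(3 + 3*exp(-2*I*pi/5) + 3*exp(-4*I*pi/5) + 3*exp(2*I*pi/5))*conj(exp(2*I*pi/5)) + 1*(3 + 3*exp(-2*I*pi/5) + 3*exp(4*I*pi/5) + 3*exp(2*I*pi/5))*conj(exp(-2*I*pi/5)) + 1*(3 + 3*exp(-4*I*pi/5) + 3*exp(4*I*pi/5) + 3*exp(2*I*pi/5))*conj(exp(4*I*pi/5))]
      = (1/5)[(12) + (3 + 3*exp(-2*I*pi/5) + 3*exp(4*I*pi/5) + 3*exp(2*I*pi/5)) + (3 + 3*exp(-2*I*pi/5) + 3*exp(-4*I*pi/5) + 3*exp(4*I*pi/5)) + (3 + 3*exp(-4*I*pi/5) + 3*exp(4*I*pi/5) + 3*exp(2*I*pi/5)) + (3 + 3*exp(-2*I*pi/5) + 3*exp(-4*I*pi/5) + 3*exp(2*I*pi/5))] = 15/5 = 3
  <chi_rho, chi_4> = (1/5)[1*(12)*conj(1) + 1*(3 + 3*exp(-2*I*pi/5) + 3*exp(-4*I*pi/5) + 3*exp(4*I*pi/5))*conj(exp(-2*I*pi/5)) + 1*(3 + 3*exp(-2*I*pi/5) + 3*exp(-4*I*pi/5) + 3*exp(2*I*pi/5))*conj(exp(-4*I*pi/5)) + 1*(3 + 3*exp(-2*I*pi/5) + 3*exp(4*I*pi/5) + 3*exp(2*I*pi/5))*conj(exp(4*I*pi/5)) + 1*(3 + 3*exp(-4*I*pi/5) + 3*exp(4*I*pi/5) + 3*exp(2*I*pi/5))*conj(exp(2*I*pi/5))]
      = (1/5)[(12) + (3 + 3*exp(-2*I*pi/5) + 3*exp(-4*I*pi/5) + 3*exp(2*I*pi/5)) + (3 + 3*exp(-4*I*pi/5) + 3*exp(4*I*pi/5) + 3*exp(2*I*pi/5)) + (3 + 3*exp(-2*I*pi/5) + 3*exp(-4*I*pi/5) + 3*exp(4*I*pi/5)) + (3 + 3*exp(-2*I*pi/5) + 3*exp(4*I*pi/5) + 3*exp(2*I*pi/5))] = 15/5 = 3
(Exp terms are combined using exp(i*s)*conj(exp(i*t)) = exp(i*(s-t)), and sums of them are collapsed using the identity that for every m > 1 the m distinct m-th roots of unity sum to 0, e.g. 1 + exp(2*I*pi/3) + exp(-2*I*pi/3) = 0.)
Dimension check: dim(rho) = sum (mult * dim) = 3*1 + 0*1 + 3*1 + 3*1 + 3*1 = 12 = chi_rho(e) = 12.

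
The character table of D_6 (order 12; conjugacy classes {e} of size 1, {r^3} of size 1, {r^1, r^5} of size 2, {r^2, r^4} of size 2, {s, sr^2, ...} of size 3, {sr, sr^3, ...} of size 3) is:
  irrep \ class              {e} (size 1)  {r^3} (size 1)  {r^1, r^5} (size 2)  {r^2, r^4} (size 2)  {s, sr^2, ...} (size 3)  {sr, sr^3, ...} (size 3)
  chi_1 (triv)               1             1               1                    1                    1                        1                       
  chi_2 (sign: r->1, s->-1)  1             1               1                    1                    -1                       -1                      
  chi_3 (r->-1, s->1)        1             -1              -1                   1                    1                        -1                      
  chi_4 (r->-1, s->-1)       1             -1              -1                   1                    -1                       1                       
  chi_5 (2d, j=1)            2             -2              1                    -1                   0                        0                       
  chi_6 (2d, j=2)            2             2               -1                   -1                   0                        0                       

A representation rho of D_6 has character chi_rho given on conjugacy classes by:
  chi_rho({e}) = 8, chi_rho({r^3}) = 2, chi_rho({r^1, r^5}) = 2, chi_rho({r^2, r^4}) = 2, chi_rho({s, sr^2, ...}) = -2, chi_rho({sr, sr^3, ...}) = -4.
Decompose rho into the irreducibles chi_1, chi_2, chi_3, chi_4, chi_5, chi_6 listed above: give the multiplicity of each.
Multiplicities: chi_1: 0, chi_2: 3, chi_3: 1, chi_4: 0, chi_5: 1, chi_6: 1.

Details: Use <chi_rho, chi> = (1/|G|) sum_C |C| * chi_rho(C) * conj(chi(C)) with |G| = 12 for each irreducible chi in the table:
  <chi_rho, chi_1> = (1/12)[1*(8)*conj(1) + 1*(2)*conj(1) + 2*(2)*conj(1) + 2*(2)*conj(1) + 3*(-2)*conj(1) + 3*(-4)*conj(1)]
      = (1/12)[(8) + (2) + (4) + (4) + (-6) + (-12)] = 0/12 = 0
  <chi_rho, chi_2> = (1/12)[1*(8)*conj(1) + 1*(2)*conj(1) + 2*(2)*conj(1) + 2*(2)*conj(1) + 3*(-2)*conj(-1) + 3*(-4)*conj(-1)]
      = (1/12)[(8) + (2) + (4) + (4) + (6) + (12)] = 36/12 = 3
  <chi_rho, chi_3> = (1/12)[1*(8)*conj(1) + 1*(2)*conj(-1) + 2*(2)*conj(-1) + 2*(2)*conj(1) + 3*(-2)*conj(1) + 3*(-4)*conj(-1)]
      = (1/12)[(8) + (-2) + (-4) + (4) + (-6) + (12)] = 12/12 = 1
  <chi_rho, chi_4> = (1/12)[1*(8)*conj(1) + 1*(2)*conj(-1) + 2*(2)*conj(-1) + 2*(2)*conj(1) + 3*(-2)*conj(-1) + 3*(-4)*conj(1)]
      = (1/12)[(8) + (-2) + (-4) + (4) + (6) + (-12)] = 0/12 = 0
  <chi_rho, chi_5> = (1/12)[1*(8)*conj(2) + 1*(2)*conj(-2) + 2*(2)*conj(1) + 2*(2)*conj(-1) + 3*(-2)*conj(0) + 3*(-4)*conj(0)]
      = (1/12)[(16) + (-4) + (4) + (-4) + (0) + (0)] = 12/12 = 1
  <chi_rho, chi_6> = (1/12)[1*(8)*conj(2) + 1*(2)*conj(2) + 2*(2)*conj(-1) + 2*(2)*conj(-1) + 3*(-2)*conj(0) + 3*(-4)*conj(0)]
      = (1/12)[(16) + (4) + (-4) + (-4) + (0) + (0)] = 12/12 = 1
Dimension check: dim(rho) = sum (mult * dim) = 0*1 + 3*1 + 1*1 + 0*1 + 1*2 + 1*2 = 8 = chi_rho(e) = 8.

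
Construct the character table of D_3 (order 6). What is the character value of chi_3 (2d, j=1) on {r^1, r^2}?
Conjugacy classes: {e} of size 1, {r^1, r^2} of size 2, {s, sr, ..., sr^2} of size 3.
Character table:
  irrep \ class              {e} (size 1)  {r^1, r^2} (size 2)  {s, sr, ..., sr^2} (size 3)
  chi_1 (triv)               1             1                    1                          
  chi_2 (sign: r->1, s->-1)  1             1                    -1                         
  chi_3 (2d, j=1)            2             -1                   0                          

Spot check: chi_3 (2d, j=1) on {r^1, r^2} = -1.

D_3 has order 2*3 = 6 with 3 conjugacy classes, hence 3 irreducibles. Sum of squared dims 1 + 1 + 4 = 6 = |G|. Linear characters come from the abelianisation; the 2-dimensional irreps have character r^k -> 2*cos(2*pi*j*k/3), reflections -> 0.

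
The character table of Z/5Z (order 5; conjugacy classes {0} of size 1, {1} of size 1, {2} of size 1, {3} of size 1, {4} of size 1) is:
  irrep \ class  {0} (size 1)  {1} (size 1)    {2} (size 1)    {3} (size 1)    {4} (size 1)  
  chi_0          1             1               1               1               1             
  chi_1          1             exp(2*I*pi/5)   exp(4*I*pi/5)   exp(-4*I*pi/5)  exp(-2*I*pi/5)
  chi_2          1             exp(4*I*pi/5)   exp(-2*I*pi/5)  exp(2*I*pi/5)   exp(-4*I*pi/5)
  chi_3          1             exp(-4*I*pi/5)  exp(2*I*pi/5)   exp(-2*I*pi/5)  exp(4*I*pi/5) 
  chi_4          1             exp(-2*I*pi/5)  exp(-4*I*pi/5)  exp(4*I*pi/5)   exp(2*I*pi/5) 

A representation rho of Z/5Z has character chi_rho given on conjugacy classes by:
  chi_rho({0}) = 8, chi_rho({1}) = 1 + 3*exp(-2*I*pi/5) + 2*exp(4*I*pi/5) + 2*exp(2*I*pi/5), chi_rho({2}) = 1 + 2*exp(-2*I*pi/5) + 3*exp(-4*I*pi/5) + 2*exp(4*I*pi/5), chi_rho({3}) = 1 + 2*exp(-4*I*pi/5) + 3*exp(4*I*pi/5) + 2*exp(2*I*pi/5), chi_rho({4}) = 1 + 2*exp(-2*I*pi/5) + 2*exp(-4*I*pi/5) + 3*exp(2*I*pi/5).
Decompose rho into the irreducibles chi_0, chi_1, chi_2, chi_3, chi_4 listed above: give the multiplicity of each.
Multiplicities: chi_0: 1, chi_1: 2, chi_2: 2, chi_3: 0, chi_4: 3.

Details: Use <chi_rho, chi> = (1/|G|) sum_C |C| * chi_rho(C) * conj(chi(C)) with |G| = 5 for each irreducible chi in the table:
  <chi_rho, chi_0> = (1/5)[1*(8)*conj(1) + 1*(1 + 3*exp(-2*I*pi/5) + 2*exp(4*I*pi/5) + 2*exp(2*I*pi/5))*conj(1) + 1*(1 + 2*exp(-2*I*pi/5) + 3*exp(-4*I*pi/5) + 2*exp(4*I*pi/5))*conj(1) + 1*(1 + 2*exp(-4*I*pi/5) + 3*exp(4*I*pi/5) + 2*exp(2*I*pi/5))*conj(1) + 1*(1 + 2*exp(-2*I*pi/5) + 2*exp(-4*I*pi/5) + 3*exp(2*I*pi/5))*conj(1)]
      = (1/5)[(8) + (1 + 3*exp(-2*I*pi/5) + 2*exp(4*I*pi/5) + 2*exp(2*I*pi/5)) + (1 + 2*exp(-2*I*pi/5) + 3*exp(-4*I*pi/5) + 2*exp(4*I*pi/5)) + (1 + 2*exp(-4*I*pi/5) + 3*exp(4*I*pi/5) + 2*exp(2*I*pi/5)) + (1 + 2*exp(-2*I*pi/5) + 2*exp(-4*I*pi/5) + 3*exp(2*I*pi/5))] = 5/5 = 1
  <chi_rho, chi_1> = (1/5)[1*(8)*conj(1) + 1*(1 + 3*exp(-2*I*pi/5) + 2*exp(4*I*pi/5) + 2*exp(2*I*pi/5))*conj(exp(2*I*pi/5)) + 1*(1 + 2*exp(-2*I*pi/5) + 3*exp(-4*I*pi/5) + 2*exp(4*I*pi/5))*conj(exp(4*I*pi/5)) + 1*(1 + 2*exp(-4*I*pi/5) + 3*exp(4*I*pi/5) + 2*exp(2*I*pi/5))*conj(exp(-4*I*pi/5)) + 1*(1 + 2*exp(-2*I*pi/5) + 2*exp(-4*I*pi/5) + 3*exp(2*I*pi/5))*conj(exp(-2*I*pi/5))]
      = (1/5)[(8) + (2 + 3*exp(-4*I*pi/5) + exp(-2*I*pi/5) + 2*exp(2*I*pi/5)) + (2 + exp(-4*I*pi/5) + 2*exp(4*I*pi/5) + 3*exp(2*I*pi/5)) + (2 + 3*exp(-2*I*pi/5) + 2*exp(-4*I*pi/5) + exp(4*I*pi/5)) + (2 + 2*exp(-2*I*pi/5) + exp(2*I*pi/5) + 3*exp(4*I*pi/5))] = 10/5 = 2
  <chi_rho, chi_2> = (1/5)[1*(8)*conj(1) + 1*(1 + 3*exp(-2*I*pi/5) + 2*exp(4*I*pi/5) + 2*exp(2*I*pi/5))*conj(exp(4*I*pi/5)) + 1*(1 + 2*exp(-2*I*pi/5) + 3*exp(-4*I*pi/5) + 2*exp(4*I*pi/5))*conj(exp(-2*I*pi/5)) + 1*(1 + 2*exp(-4*I*pi/5) + 3*exp(4*I*pi/5) + 2*exp(2*I*pi/5))*conj(exp(2*I*pi/5)) + 1*(1 + 2*exp(-2*I*pi/5) + 2*exp(-4*I*pi/5) + 3*exp(2*I*pi/5))*conj(exp(-4*I*pi/5))]
      = (1/5)[(8) + (2 + 2*exp(-2*I*pi/5) + exp(-4*I*pi/5) + 3*exp(4*I*pi/5)) + (2 + 3*exp(-2*I*pi/5) + 2*exp(-4*I*pi/5) + exp(2*I*pi/5)) + (2 + exp(-2*I*pi/5) + 2*exp(4*I*pi/5) + 3*exp(2*I*pi/5)) + (2 + 3*exp(-4*I*pi/5) + exp(4*I*pi/5) + 2*exp(2*I*pi/5))] = 10/5 = 2
  <chi_rho, chi_3> = (1/5)[1*(8)*conj(1) + 1*(1 + 3*exp(-2*I*pi/5) + 2*exp(4*I*pi/5) + 2*exp(2*I*pi/5))*conj(exp(-4*I*pi/5)) + 1*(1 + 2*exp(-2*I*pi/5) + 3*exp(-4*I*pi/5) + 2*exp(4*I*pi/5))*conj(exp(2*I*pi/5)) + 1*(1 + 2*exp(-4*I*pi/5) + 3*exp(4*I*pi/5) + 2*exp(2*I*pi/5))*conj(exp(-2*I*pi/5)) + 1*(1 + 2*exp(-2*I*pi/5) + 2*exp(-4*I*pi/5) + 3*exp(2*I*pi/5))*conj(exp(4*I*pi/5))]
      = (1/5)[(8) + (2*exp(-2*I*pi/5) + 2*exp(-4*I*pi/5) + exp(4*I*pi/5) + 3*exp(2*I*pi/5)) + (2*exp(-4*I*pi/5) + exp(-2*I*pi/5) + 3*exp(4*I*pi/5) + 2*exp(2*I*pi/5)) + (2*exp(-2*I*pi/5) + 3*exp(-4*I*pi/5) + exp(2*I*pi/5) + 2*exp(4*I*pi/5)) + (3*exp(-2*I*pi/5) + exp(-4*I*pi/5) + 2*exp(4*I*pi/5) + 2*exp(2*I*pi/5))] = 0/5 = 0
  <chi_rho, chi_4> = (1/5)[1*(8)*conj(1) + 1*(1 + 3*exp(-2*I*pi/5) + 2*exp(4*I*pi/5) + 2*exp(2*I*pi/5))*conj(exp(-2*I*pi/5)) + 1*(1 + 2*exp(-2*I*pi/5) + 3*exp(-4*I*pi/5) + 2*exp(4*I*pi/5))*conj(exp(-4*I*pi/5)) + 1*(1 + 2*exp(-4*I*pi/5) + 3*exp(4*I*pi/5) + 2*exp(2*I*pi/5))*conj(exp(4*I*pi/5)) + 1*(1 + 2*exp(-2*I*pi/5) + 2*exp(-4*I*pi/5) + 3*exp(2*I*pi/5))*conj(exp(2*I*pi/5))]
      = (1/5)[(8) + (3 + 2*exp(-4*I*pi/5) + exp(2*I*pi/5) + 2*exp(4*I*pi/5)) + (3 + 2*exp(-2*I*pi/5) + exp(4*I*pi/5) + 2*exp(2*I*pi/5)) + (3 + 2*exp(-2*I*pi/5) + exp(-4*I*pi/5) + 2*exp(2*I*pi/5)) + (3 + 2*exp(-4*I*pi/5) + exp(-2*I*pi/5) + 2*exp(4*I*pi/5))] = 15/5 = 3
(Exp terms are combined using exp(i*s)*conj(exp(i*t)) = exp(i*(s-t)), and sums of them are collapsed using the identity that for every m > 1 the m distinct m-th roots of unity sum to 0, e.g. 1 + exp(2*I*pi/3) + exp(-2*I*pi/3) = 0.)
Dimension check: dim(rho) = sum (mult * dim) = 1*1 + 2*1 + 2*1 + 0*1 + 3*1 = 8 = chi_rho(e) = 8.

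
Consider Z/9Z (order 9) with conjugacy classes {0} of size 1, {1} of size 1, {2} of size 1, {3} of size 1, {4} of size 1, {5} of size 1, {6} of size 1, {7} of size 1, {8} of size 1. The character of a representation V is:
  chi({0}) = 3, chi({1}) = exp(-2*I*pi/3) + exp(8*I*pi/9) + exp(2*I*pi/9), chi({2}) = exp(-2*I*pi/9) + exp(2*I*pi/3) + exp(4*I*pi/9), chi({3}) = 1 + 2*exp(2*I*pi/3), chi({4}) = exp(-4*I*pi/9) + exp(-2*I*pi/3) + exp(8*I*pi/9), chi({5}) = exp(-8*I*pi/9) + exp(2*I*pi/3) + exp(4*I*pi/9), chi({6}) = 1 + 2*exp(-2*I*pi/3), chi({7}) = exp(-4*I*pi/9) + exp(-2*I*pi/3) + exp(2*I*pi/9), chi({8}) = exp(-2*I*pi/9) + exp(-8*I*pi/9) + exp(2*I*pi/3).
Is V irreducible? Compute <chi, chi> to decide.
Not irreducible (reducible): <chi, chi> = 3 > 1.

<chi, chi> = (1/|G|) sum_C |C| * |chi(C)|^2 = (1/9)[1*|3|^2 + 1*|exp(-2*I*pi/3) + exp(8*I*pi/9) + exp(2*I*pi/9)|^2 + 1*|exp(-2*I*pi/9) + exp(2*I*pi/3) + exp(4*I*pi/9)|^2 + 1*|1 + 2*exp(2*I*pi/3)|^2 + 1*|exp(-4*I*pi/9) + exp(-2*I*pi/3) + exp(8*I*pi/9)|^2 + 1*|exp(-8*I*pi/9) + exp(2*I*pi/3) + exp(4*I*pi/9)|^2 + 1*|1 + 2*exp(-2*I*pi/3)|^2 + 1*|exp(-4*I*pi/9) + exp(-2*I*pi/3) + exp(2*I*pi/9)|^2 + 1*|exp(-2*I*pi/9) + exp(-8*I*pi/9) + exp(2*I*pi/3)|^2]
  = (1/9)[(9) + (3 + exp(-4*I*pi/9) + exp(-2*I*pi/3) + exp(-8*I*pi/9) + exp(8*I*pi/9) + exp(2*I*pi/3) + exp(4*I*pi/9)) + (3 + exp(-2*I*pi/3) + exp(-2*I*pi/9) + exp(-8*I*pi/9) + exp(8*I*pi/9) + exp(2*I*pi/9) + exp(2*I*pi/3)) + (3) + (3 + exp(-4*I*pi/9) + exp(-2*I*pi/3) + exp(-2*I*pi/9) + exp(2*I*pi/9) + exp(2*I*pi/3) + exp(4*I*pi/9)) + (3 + exp(-4*I*pi/9) + exp(-2*I*pi/3) + exp(-2*I*pi/9) + exp(2*I*pi/9) + exp(2*I*pi/3) + exp(4*I*pi/9)) + (3) + (3 + exp(-2*I*pi/3) + exp(-2*I*pi/9) + exp(-8*I*pi/9) + exp(8*I*pi/9) + exp(2*I*pi/9) + exp(2*I*pi/3)) + (3 + exp(-4*I*pi/9) + exp(-2*I*pi/3) + exp(-8*I*pi/9) + exp(8*I*pi/9) + exp(2*I*pi/3) + exp(4*I*pi/9))] = 27/9 = 3.
(Exp terms are combined using exp(i*s)*conj(exp(i*t)) = exp(i*(s-t)), and sums of them are collapsed using the identity that for every m > 1 the m distinct m-th roots of unity sum to 0, e.g. 1 + exp(2*I*pi/3) + exp(-2*I*pi/3) = 0.)
A character is irreducible iff <chi, chi> = 1, so this representation is reducible.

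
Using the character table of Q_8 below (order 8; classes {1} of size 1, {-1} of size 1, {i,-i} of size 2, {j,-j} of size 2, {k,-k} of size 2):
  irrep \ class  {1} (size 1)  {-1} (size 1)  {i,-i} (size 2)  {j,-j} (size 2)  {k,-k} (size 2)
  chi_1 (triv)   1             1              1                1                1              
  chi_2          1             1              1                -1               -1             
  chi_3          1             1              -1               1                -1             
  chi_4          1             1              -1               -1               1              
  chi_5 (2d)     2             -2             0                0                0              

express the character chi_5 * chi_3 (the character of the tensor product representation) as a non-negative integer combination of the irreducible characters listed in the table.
chi_5 tensor chi_3 = chi_5 (all other irreducibles have multiplicity 0).

Why: The character of a tensor product is the pointwise product (chi_5 * chi_3)(C) = chi_5(C) * chi_3(C):
  {1}: (2)*(1), {-1}: (-2)*(1), {i,-i}: (0)*(-1), {j,-j}: (0)*(1), {k,-k}: (0)*(-1)
so (chi_5 * chi_3) takes values
  {1} -> 2, {-1} -> -2, {i,-i} -> 0, {j,-j} -> 0, {k,-k} -> 0.
Now take the inner product of this character with each irreducible chi from the table, <chi_5*chi_3, chi> = (1/8) sum_C |C| (chi_5*chi_3)(C) conj(chi(C)):
  <chi_5*chi_3, chi_1> = (1/8)[1*(2)*conj(1) + 1*(-2)*conj(1) + 2*(0)*conj(1) + 2*(0)*conj(1) + 2*(0)*conj(1)]
      = (1/8)[(2) + (-2) + (0) + (0) + (0)] = 0/8 = 0
  <chi_5*chi_3, chi_2> = (1/8)[1*(2)*conj(1) + 1*(-2)*conj(1) + 2*(0)*conj(1) + 2*(0)*conj(-1) + 2*(0)*conj(-1)]
      = (1/8)[(2) + (-2) + (0) + (0) + (0)] = 0/8 = 0
  <chi_5*chi_3, chi_3> = (1/8)[1*(2)*conj(1) + 1*(-2)*conj(1) + 2*(0)*conj(-1) + 2*(0)*conj(1) + 2*(0)*conj(-1)]
      = (1/8)[(2) + (-2) + (0) + (0) + (0)] = 0/8 = 0
  <chi_5*chi_3, chi_4> = (1/8)[1*(2)*conj(1) + 1*(-2)*conj(1) + 2*(0)*conj(-1) + 2*(0)*conj(-1) + 2*(0)*conj(1)]
      = (1/8)[(2) + (-2) + (0) + (0) + (0)] = 0/8 = 0
  <chi_5*chi_3, chi_5> = (1/8)[1*(2)*conj(2) + 1*(-2)*conj(-2) + 2*(0)*conj(0) + 2*(0)*conj(0) + 2*(0)*conj(0)]
      = (1/8)[(4) + (4) + (0) + (0) + (0)] = 8/8 = 1
Hence the multiplicities are chi_5: 1. Dimension check: dim(chi_5)*dim(chi_3) = 2*1 = 2 and sum (mult * dim) = 1*2 = 2.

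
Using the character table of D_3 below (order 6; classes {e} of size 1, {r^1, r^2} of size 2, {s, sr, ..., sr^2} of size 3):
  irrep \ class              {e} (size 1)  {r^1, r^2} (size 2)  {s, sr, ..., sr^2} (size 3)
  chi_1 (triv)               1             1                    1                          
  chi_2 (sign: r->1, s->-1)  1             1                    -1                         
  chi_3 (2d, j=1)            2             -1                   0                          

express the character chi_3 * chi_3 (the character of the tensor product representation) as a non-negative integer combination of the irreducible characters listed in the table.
chi_3 tensor chi_3 = chi_1 + chi_2 + chi_3 (all other irreducibles have multiplicity 0).

Solution. The character of a tensor product is the pointwise product (chi_3 * chi_3)(C) = chi_3(C) * chi_3(C):
  {e}: (2)*(2), {r^1, r^2}: (-1)*(-1), {s, sr, ..., sr^2}: (0)*(0)
so (chi_3 * chi_3) takes values
  {e} -> 4, {r^1, r^2} -> 1, {s, sr, ..., sr^2} -> 0.
Now take the inner product of this character with each irreducible chi from the table, <chi_3*chi_3, chi> = (1/6) sum_C |C| (chi_3*chi_3)(C) conj(chi(C)):
  <chi_3*chi_3, chi_1> = (1/6)[1*(4)*conj(1) + 2*(1)*conj(1) + 3*(0)*conj(1)]
      = (1/6)[(4) + (2) + (0)] = 6/6 = 1
  <chi_3*chi_3, chi_2> = (1/6)[1*(4)*conj(1) + 2*(1)*conj(1) + 3*(0)*conj(-1)]
      = (1/6)[(4) + (2) + (0)] = 6/6 = 1
  <chi_3*chi_3, chi_3> = (1/6)[1*(4)*conj(2) + 2*(1)*conj(-1) + 3*(0)*conj(0)]
      = (1/6)[(8) + (-2) + (0)] = 6/6 = 1
Hence the multiplicities are chi_1: 1, chi_2: 1, chi_3: 1. Dimension check: dim(chi_3)*dim(chi_3) = 2*2 = 4 and sum (mult * dim) = 1*1 + 1*1 + 1*2 = 4.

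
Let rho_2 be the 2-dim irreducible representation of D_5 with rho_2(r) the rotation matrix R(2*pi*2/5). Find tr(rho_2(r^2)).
chi_{rho_2}(r^2) = 2*cos(2*pi*2*2/5) = -1/2 + sqrt(5)/2

Details: rho_2(r^2) is rotation by angle 2*pi*2*2/5, whose trace is 2*cos(2*pi*2*2/5) = -1/2 + sqrt(5)/2.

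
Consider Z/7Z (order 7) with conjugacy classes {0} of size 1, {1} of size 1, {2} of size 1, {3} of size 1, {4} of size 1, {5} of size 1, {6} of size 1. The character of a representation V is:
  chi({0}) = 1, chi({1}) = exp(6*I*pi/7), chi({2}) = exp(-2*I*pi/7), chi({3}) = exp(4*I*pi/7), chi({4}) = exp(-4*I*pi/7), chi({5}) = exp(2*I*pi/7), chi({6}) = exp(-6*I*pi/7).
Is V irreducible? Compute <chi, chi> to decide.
Irreducible: <chi, chi> = 1.

Explanation: <chi, chi> = (1/|G|) sum_C |C| * |chi(C)|^2 = (1/7)[1*|1|^2 + 1*|exp(6*I*pi/7)|^2 + 1*|exp(-2*I*pi/7)|^2 + 1*|exp(4*I*pi/7)|^2 + 1*|exp(-4*I*pi/7)|^2 + 1*|exp(2*I*pi/7)|^2 + 1*|exp(-6*I*pi/7)|^2]
  = (1/7)[(1) + (1) + (1) + (1) + (1) + (1) + (1)] = 7/7 = 1.
(Exp terms are combined using exp(i*s)*conj(exp(i*t)) = exp(i*(s-t)), and sums of them are collapsed using the identity that for every m > 1 the m distinct m-th roots of unity sum to 0, e.g. 1 + exp(2*I*pi/3) + exp(-2*I*pi/3) = 0.)
A character is irreducible iff <chi, chi> = 1, so this representation is irreducible.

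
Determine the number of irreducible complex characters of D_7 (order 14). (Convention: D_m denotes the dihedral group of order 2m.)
5

Solution. The number of irreducible complex representations of a finite group equals its number of conjugacy classes. D_7 has 5 conjugacy classes ((n+3)/2 for n odd), so D_7 (order 14) has exactly 5 irreducible complex representations.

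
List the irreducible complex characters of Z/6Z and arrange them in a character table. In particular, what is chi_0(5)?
Character table of Z/6Z (irreps indexed chi_0,...,chi_5 with chi_k(m) = zeta_6^(k*m), zeta_6 = exp(2*pi*i/6)):
  irrep \ class  {0} (size 1)  {1} (size 1)    {2} (size 1)    {3} (size 1)  {4} (size 1)    {5} (size 1)  
  chi_0          1             1               1               1             1               1             
  chi_1          1             exp(I*pi/3)     exp(2*I*pi/3)   -1            exp(-2*I*pi/3)  exp(-I*pi/3)  
  chi_2          1             exp(2*I*pi/3)   exp(-2*I*pi/3)  1             exp(2*I*pi/3)   exp(-2*I*pi/3)
  chi_3          1             -1              1               -1            1               -1            
  chi_4          1             exp(-2*I*pi/3)  exp(2*I*pi/3)   1             exp(-2*I*pi/3)  exp(2*I*pi/3) 
  chi_5          1             exp(-I*pi/3)    exp(-2*I*pi/3)  -1            exp(2*I*pi/3)   exp(I*pi/3)   

Spot check: chi_0(5) = zeta_6^(0*5) = zeta_6^0 = 1.

Explanation: Z/6Z is abelian, so all 6 irreducible complex representations are 1-dimensional. They are given by chi_k(m) = zeta_6^(k*m) for k = 0,...,5. Row orthogonality: sum_m chi_k(m) conj(chi_l(m)) = 6 * [k = l].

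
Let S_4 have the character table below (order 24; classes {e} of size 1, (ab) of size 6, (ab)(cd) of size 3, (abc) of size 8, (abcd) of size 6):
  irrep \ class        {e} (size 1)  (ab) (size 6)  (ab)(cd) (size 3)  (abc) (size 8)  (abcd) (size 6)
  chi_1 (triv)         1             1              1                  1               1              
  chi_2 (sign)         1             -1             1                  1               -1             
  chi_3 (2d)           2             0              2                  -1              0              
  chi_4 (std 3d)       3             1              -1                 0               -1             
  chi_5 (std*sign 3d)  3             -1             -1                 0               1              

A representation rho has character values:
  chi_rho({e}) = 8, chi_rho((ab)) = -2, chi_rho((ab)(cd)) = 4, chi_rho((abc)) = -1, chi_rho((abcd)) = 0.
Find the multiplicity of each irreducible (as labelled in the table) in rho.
Multiplicities: chi_1: 0, chi_2: 1, chi_3: 2, chi_4: 0, chi_5: 1.

Reasoning: Use <chi_rho, chi> = (1/|G|) sum_C |C| * chi_rho(C) * conj(chi(C)) with |G| = 24 for each irreducible chi in the table:
  <chi_rho, chi_1> = (1/24)[1*(8)*conj(1) + 6*(-2)*conj(1) + 3*(4)*conj(1) + 8*(-1)*conj(1) + 6*(0)*conj(1)]
      = (1/24)[(8) + (-12) + (12) + (-8) + (0)] = 0/24 = 0
  <chi_rho, chi_2> = (1/24)[1*(8)*conj(1) + 6*(-2)*conj(-1) + 3*(4)*conj(1) + 8*(-1)*conj(1) + 6*(0)*conj(-1)]
      = (1/24)[(8) + (12) + (12) + (-8) + (0)] = 24/24 = 1
  <chi_rho, chi_3> = (1/24)[1*(8)*conj(2) + 6*(-2)*conj(0) + 3*(4)*conj(2) + 8*(-1)*conj(-1) + 6*(0)*conj(0)]
      = (1/24)[(16) + (0) + (24) + (8) + (0)] = 48/24 = 2
  <chi_rho, chi_4> = (1/24)[1*(8)*conj(3) + 6*(-2)*conj(1) + 3*(4)*conj(-1) + 8*(-1)*conj(0) + 6*(0)*conj(-1)]
      = (1/24)[(24) + (-12) + (-12) + (0) + (0)] = 0/24 = 0
  <chi_rho, chi_5> = (1/24)[1*(8)*conj(3) + 6*(-2)*conj(-1) + 3*(4)*conj(-1) + 8*(-1)*conj(0) + 6*(0)*conj(1)]
      = (1/24)[(24) + (12) + (-12) + (0) + (0)] = 24/24 = 1
Dimension check: dim(rho) = sum (mult * dim) = 0*1 + 1*1 + 2*2 + 0*3 + 1*3 = 8 = chi_rho(e) = 8.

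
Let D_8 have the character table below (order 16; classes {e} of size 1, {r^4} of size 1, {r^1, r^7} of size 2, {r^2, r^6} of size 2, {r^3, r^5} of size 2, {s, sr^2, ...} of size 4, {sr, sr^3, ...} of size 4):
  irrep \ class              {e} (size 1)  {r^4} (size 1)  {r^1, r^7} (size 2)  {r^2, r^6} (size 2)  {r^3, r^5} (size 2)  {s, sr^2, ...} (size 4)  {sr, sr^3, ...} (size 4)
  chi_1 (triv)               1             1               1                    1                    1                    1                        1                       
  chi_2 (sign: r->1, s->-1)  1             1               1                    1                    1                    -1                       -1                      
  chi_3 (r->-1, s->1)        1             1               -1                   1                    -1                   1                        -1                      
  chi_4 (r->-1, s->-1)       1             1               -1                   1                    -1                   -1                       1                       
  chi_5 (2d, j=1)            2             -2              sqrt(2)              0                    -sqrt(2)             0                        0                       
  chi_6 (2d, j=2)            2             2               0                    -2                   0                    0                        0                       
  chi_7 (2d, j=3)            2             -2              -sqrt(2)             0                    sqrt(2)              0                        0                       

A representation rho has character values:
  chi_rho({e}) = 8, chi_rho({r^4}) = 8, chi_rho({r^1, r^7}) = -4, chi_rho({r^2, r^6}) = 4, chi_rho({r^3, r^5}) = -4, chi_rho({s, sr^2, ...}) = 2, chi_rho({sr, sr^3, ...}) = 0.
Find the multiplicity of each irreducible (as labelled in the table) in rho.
Multiplicities: chi_1: 1, chi_2: 0, chi_3: 3, chi_4: 2, chi_5: 0, chi_6: 1, chi_7: 0.

Argument: Use <chi_rho, chi> = (1/|G|) sum_C |C| * chi_rho(C) * conj(chi(C)) with |G| = 16 for each irreducible chi in the table:
  <chi_rho, chi_1> = (1/16)[1*(8)*conj(1) + 1*(8)*conj(1) + 2*(-4)*conj(1) + 2*(4)*conj(1) + 2*(-4)*conj(1) + 4*(2)*conj(1) + 4*(0)*conj(1)]
      = (1/16)[(8) + (8) + (-8) + (8) + (-8) + (8) + (0)] = 16/16 = 1
  <chi_rho, chi_2> = (1/16)[1*(8)*conj(1) + 1*(8)*conj(1) + 2*(-4)*conj(1) + 2*(4)*conj(1) + 2*(-4)*conj(1) + 4*(2)*conj(-1) + 4*(0)*conj(-1)]
      = (1/16)[(8) + (8) + (-8) + (8) + (-8) + (-8) + (0)] = 0/16 = 0
  <chi_rho, chi_3> = (1/16)[1*(8)*conj(1) + 1*(8)*conj(1) + 2*(-4)*conj(-1) + 2*(4)*conj(1) + 2*(-4)*conj(-1) + 4*(2)*conj(1) + 4*(0)*conj(-1)]
      = (1/16)[(8) + (8) + (8) + (8) + (8) + (8) + (0)] = 48/16 = 3
  <chi_rho, chi_4> = (1/16)[1*(8)*conj(1) + 1*(8)*conj(1) + 2*(-4)*conj(-1) + 2*(4)*conj(1) + 2*(-4)*conj(-1) + 4*(2)*conj(-1) + 4*(0)*conj(1)]
      = (1/16)[(8) + (8) + (8) + (8) + (8) + (-8) + (0)] = 32/16 = 2
  <chi_rho, chi_5> = (1/16)[1*(8)*conj(2) + 1*(8)*conj(-2) + 2*(-4)*conj(sqrt(2)) + 2*(4)*conj(0) + 2*(-4)*conj(-sqrt(2)) + 4*(2)*conj(0) + 4*(0)*conj(0)]
      = (1/16)[(16) + (-16) + (-8*sqrt(2)) + (0) + (8*sqrt(2)) + (0) + (0)] = 0/16 = 0
  <chi_rho, chi_6> = (1/16)[1*(8)*conj(2) + 1*(8)*conj(2) + 2*(-4)*conj(0) + 2*(4)*conj(-2) + 2*(-4)*conj(0) + 4*(2)*conj(0) + 4*(0)*conj(0)]
      = (1/16)[(16) + (16) + (0) + (-16) + (0) + (0) + (0)] = 16/16 = 1
  <chi_rho, chi_7> = (1/16)[1*(8)*conj(2) + 1*(8)*conj(-2) + 2*(-4)*conj(-sqrt(2)) + 2*(4)*conj(0) + 2*(-4)*conj(sqrt(2)) + 4*(2)*conj(0) + 4*(0)*conj(0)]
      = (1/16)[(16) + (-16) + (8*sqrt(2)) + (0) + (-8*sqrt(2)) + (0) + (0)] = 0/16 = 0
Dimension check: dim(rho) = sum (mult * dim) = 1*1 + 0*1 + 3*1 + 2*1 + 0*2 + 1*2 + 0*2 = 8 = chi_rho(e) = 8.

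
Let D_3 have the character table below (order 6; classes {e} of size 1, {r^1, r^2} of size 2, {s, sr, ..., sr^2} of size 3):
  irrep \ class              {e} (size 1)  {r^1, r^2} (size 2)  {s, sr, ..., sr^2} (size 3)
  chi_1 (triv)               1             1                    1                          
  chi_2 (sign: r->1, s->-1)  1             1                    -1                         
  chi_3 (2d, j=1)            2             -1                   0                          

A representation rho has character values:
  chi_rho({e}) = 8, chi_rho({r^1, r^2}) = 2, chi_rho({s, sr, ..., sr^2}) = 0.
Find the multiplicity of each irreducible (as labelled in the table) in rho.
Multiplicities: chi_1: 2, chi_2: 2, chi_3: 2.

Details: Use <chi_rho, chi> = (1/|G|) sum_C |C| * chi_rho(C) * conj(chi(C)) with |G| = 6 for each irreducible chi in the table:
  <chi_rho, chi_1> = (1/6)[1*(8)*conj(1) + 2*(2)*conj(1) + 3*(0)*conj(1)]
      = (1/6)[(8) + (4) + (0)] = 12/6 = 2
  <chi_rho, chi_2> = (1/6)[1*(8)*conj(1) + 2*(2)*conj(1) + 3*(0)*conj(-1)]
      = (1/6)[(8) + (4) + (0)] = 12/6 = 2
  <chi_rho, chi_3> = (1/6)[1*(8)*conj(2) + 2*(2)*conj(-1) + 3*(0)*conj(0)]
      = (1/6)[(16) + (-4) + (0)] = 12/6 = 2
Dimension check: dim(rho) = sum (mult * dim) = 2*1 + 2*1 + 2*2 = 8 = chi_rho(e) = 8.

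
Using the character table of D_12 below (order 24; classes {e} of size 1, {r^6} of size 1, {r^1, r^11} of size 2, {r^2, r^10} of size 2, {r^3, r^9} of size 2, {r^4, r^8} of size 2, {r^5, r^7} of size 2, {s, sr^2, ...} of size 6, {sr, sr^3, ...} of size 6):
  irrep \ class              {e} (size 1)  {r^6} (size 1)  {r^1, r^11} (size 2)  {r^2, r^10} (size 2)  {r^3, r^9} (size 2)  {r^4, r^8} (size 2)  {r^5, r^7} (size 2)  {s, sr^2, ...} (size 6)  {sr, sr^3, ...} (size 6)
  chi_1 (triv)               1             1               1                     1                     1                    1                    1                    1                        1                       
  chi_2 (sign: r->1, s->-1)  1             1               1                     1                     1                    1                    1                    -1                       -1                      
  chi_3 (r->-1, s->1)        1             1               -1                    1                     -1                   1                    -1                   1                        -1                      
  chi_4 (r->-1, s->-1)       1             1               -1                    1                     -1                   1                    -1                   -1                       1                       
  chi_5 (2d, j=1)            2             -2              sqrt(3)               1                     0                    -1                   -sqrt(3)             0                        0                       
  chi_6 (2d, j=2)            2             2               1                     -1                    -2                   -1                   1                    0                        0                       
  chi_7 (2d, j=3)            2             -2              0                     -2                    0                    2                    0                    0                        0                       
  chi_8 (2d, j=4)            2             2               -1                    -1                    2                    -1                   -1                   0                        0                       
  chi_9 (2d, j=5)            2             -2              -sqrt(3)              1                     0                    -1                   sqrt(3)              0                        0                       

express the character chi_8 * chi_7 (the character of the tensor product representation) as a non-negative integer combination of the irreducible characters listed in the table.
chi_8 tensor chi_7 = chi_5 + chi_9 (all other irreducibles have multiplicity 0).

Argument: The character of a tensor product is the pointwise product (chi_8 * chi_7)(C) = chi_8(C) * chi_7(C):
  {e}: (2)*(2), {r^6}: (2)*(-2), {r^1, r^11}: (-1)*(0), {r^2, r^10}: (-1)*(-2), {r^3, r^9}: (2)*(0), {r^4, r^8}: (-1)*(2), {r^5, r^7}: (-1)*(0), {s, sr^2, ...}: (0)*(0), {sr, sr^3, ...}: (0)*(0)
so (chi_8 * chi_7) takes values
  {e} -> 4, {r^6} -> -4, {r^1, r^11} -> 0, {r^2, r^10} -> 2, {r^3, r^9} -> 0, {r^4, r^8} -> -2, {r^5, r^7} -> 0, {s, sr^2, ...} -> 0, {sr, sr^3, ...} -> 0.
Now take the inner product of this character with each irreducible chi from the table, <chi_8*chi_7, chi> = (1/24) sum_C |C| (chi_8*chi_7)(C) conj(chi(C)):
  <chi_8*chi_7, chi_1> = (1/24)[1*(4)*conj(1) + 1*(-4)*conj(1) + 2*(0)*conj(1) + 2*(2)*conj(1) + 2*(0)*conj(1) + 2*(-2)*conj(1) + 2*(0)*conj(1) + 6*(0)*conj(1) + 6*(0)*conj(1)]
      = (1/24)[(4) + (-4) + (0) + (4) + (0) + (-4) + (0) + (0) + (0)] = 0/24 = 0
  <chi_8*chi_7, chi_2> = (1/24)[1*(4)*conj(1) + 1*(-4)*conj(1) + 2*(0)*conj(1) + 2*(2)*conj(1) + 2*(0)*conj(1) + 2*(-2)*conj(1) + 2*(0)*conj(1) + 6*(0)*conj(-1) + 6*(0)*conj(-1)]
      = (1/24)[(4) + (-4) + (0) + (4) + (0) + (-4) + (0) + (0) + (0)] = 0/24 = 0
  <chi_8*chi_7, chi_3> = (1/24)[1*(4)*conj(1) + 1*(-4)*conj(1) + 2*(0)*conj(-1) + 2*(2)*conj(1) + 2*(0)*conj(-1) + 2*(-2)*conj(1) + 2*(0)*conj(-1) + 6*(0)*conj(1) + 6*(0)*conj(-1)]
      = (1/24)[(4) + (-4) + (0) + (4) + (0) + (-4) + (0) + (0) + (0)] = 0/24 = 0
  <chi_8*chi_7, chi_4> = (1/24)[1*(4)*conj(1) + 1*(-4)*conj(1) + 2*(0)*conj(-1) + 2*(2)*conj(1) + 2*(0)*conj(-1) + 2*(-2)*conj(1) + 2*(0)*conj(-1) + 6*(0)*conj(-1) + 6*(0)*conj(1)]
      = (1/24)[(4) + (-4) + (0) + (4) + (0) + (-4) + (0) + (0) + (0)] = 0/24 = 0
  <chi_8*chi_7, chi_5> = (1/24)[1*(4)*conj(2) + 1*(-4)*conj(-2) + 2*(0)*conj(sqrt(3)) + 2*(2)*conj(1) + 2*(0)*conj(0) + 2*(-2)*conj(-1) + 2*(0)*conj(-sqrt(3)) + 6*(0)*conj(0) + 6*(0)*conj(0)]
      = (1/24)[(8) + (8) + (0) + (4) + (0) + (4) + (0) + (0) + (0)] = 24/24 = 1
  <chi_8*chi_7, chi_6> = (1/24)[1*(4)*conj(2) + 1*(-4)*conj(2) + 2*(0)*conj(1) + 2*(2)*conj(-1) + 2*(0)*conj(-2) + 2*(-2)*conj(-1) + 2*(0)*conj(1) + 6*(0)*conj(0) + 6*(0)*conj(0)]
      = (1/24)[(8) + (-8) + (0) + (-4) + (0) + (4) + (0) + (0) + (0)] = 0/24 = 0
  <chi_8*chi_7, chi_7> = (1/24)[1*(4)*conj(2) + 1*(-4)*conj(-2) + 2*(0)*conj(0) + 2*(2)*conj(-2) + 2*(0)*conj(0) + 2*(-2)*conj(2) + 2*(0)*conj(0) + 6*(0)*conj(0) + 6*(0)*conj(0)]
      = (1/24)[(8) + (8) + (0) + (-8) + (0) + (-8) + (0) + (0) + (0)] = 0/24 = 0
  <chi_8*chi_7, chi_8> = (1/24)[1*(4)*conj(2) + 1*(-4)*conj(2) + 2*(0)*conj(-1) + 2*(2)*conj(-1) + 2*(0)*conj(2) + 2*(-2)*conj(-1) + 2*(0)*conj(-1) + 6*(0)*conj(0) + 6*(0)*conj(0)]
      = (1/24)[(8) + (-8) + (0) + (-4) + (0) + (4) + (0) + (0) + (0)] = 0/24 = 0
  <chi_8*chi_7, chi_9> = (1/24)[1*(4)*conj(2) + 1*(-4)*conj(-2) + 2*(0)*conj(-sqrt(3)) + 2*(2)*conj(1) + 2*(0)*conj(0) + 2*(-2)*conj(-1) + 2*(0)*conj(sqrt(3)) + 6*(0)*conj(0) + 6*(0)*conj(0)]
      = (1/24)[(8) + (8) + (0) + (4) + (0) + (4) + (0) + (0) + (0)] = 24/24 = 1
Hence the multiplicities are chi_5: 1, chi_9: 1. Dimension check: dim(chi_8)*dim(chi_7) = 2*2 = 4 and sum (mult * dim) = 1*2 + 1*2 = 4.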